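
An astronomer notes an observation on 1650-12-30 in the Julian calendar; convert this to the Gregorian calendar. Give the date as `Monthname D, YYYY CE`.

January 9, 1651 CE

At this point the Julian calendar is 10 days behind the Gregorian.
30 December 1650 Julian + 10 days → 9 January 1651 Gregorian.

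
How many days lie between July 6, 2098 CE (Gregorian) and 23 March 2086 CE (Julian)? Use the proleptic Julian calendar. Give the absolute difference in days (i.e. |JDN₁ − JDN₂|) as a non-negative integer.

4475

JDN of the first date = 2487526.
JDN of the second date = 2483051.
|2483051 − 2487526| = 4475.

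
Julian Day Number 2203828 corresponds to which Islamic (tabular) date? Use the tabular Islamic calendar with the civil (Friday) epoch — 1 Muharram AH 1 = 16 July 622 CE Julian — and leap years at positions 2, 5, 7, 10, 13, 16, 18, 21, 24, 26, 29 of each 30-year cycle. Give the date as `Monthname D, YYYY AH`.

Ramadan 9, 721 AH

The proleptic Gregorian equivalent of JDN 2203828 is 10 October 1321.
In the tabular Islamic calendar that day is Ramadan 9, 721 AH.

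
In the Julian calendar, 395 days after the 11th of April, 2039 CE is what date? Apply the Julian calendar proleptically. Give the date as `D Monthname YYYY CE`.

10 May 2040 CE

JDN of the 11th of April, 2039 CE = 2465903.
2465903 + 395 = 2466298.
JDN 2466298 in the Julian calendar is 10 May 2040 CE.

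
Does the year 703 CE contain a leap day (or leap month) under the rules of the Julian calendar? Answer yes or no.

no

703 mod 4 = 3, so it is a common year in the Julian calendar.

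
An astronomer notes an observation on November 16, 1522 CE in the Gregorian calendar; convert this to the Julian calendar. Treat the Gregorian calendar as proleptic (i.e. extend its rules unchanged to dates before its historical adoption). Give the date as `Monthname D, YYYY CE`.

At this point the Julian calendar is 10 days behind the Gregorian.
16 November 1522 Gregorian − 10 days → 6 November 1522 Julian.

November 6, 1522 CE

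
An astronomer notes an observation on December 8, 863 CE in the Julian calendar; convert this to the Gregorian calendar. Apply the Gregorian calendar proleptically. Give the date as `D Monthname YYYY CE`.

12 December 863 CE

The Julian–Gregorian offset here is 4 days (Julian trailing).
8 December 863 Julian + 4 days → 12 December 863 Gregorian.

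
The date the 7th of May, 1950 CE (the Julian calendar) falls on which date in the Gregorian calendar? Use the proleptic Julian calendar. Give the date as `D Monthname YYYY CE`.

At this point the Julian calendar is 13 days behind the Gregorian.
7 May 1950 Julian + 13 days → 20 May 1950 Gregorian.

20 May 1950 CE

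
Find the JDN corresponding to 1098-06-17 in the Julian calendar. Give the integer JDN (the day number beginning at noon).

2122270

In the proleptic Gregorian calendar the same day is 23 June 1098.
JDN 2299161 is 15 October 1582 CE (Gregorian); the target day is −176891 days from there, so JDN = 2122270.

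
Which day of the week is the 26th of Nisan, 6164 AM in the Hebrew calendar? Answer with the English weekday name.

This is JDN 2599229 (6 May 2404 Gregorian).
JDN 2599229 mod 7 = 3, and JDN 0 was a Monday, so this is a Thursday.

Thursday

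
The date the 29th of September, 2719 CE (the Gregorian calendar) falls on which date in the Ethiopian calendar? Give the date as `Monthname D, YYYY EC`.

Meskerem 12, 2712 EC

Both dates share Julian Day Number 2714425; in the Ethiopian calendar that is 12 Meskerem 2712 EC.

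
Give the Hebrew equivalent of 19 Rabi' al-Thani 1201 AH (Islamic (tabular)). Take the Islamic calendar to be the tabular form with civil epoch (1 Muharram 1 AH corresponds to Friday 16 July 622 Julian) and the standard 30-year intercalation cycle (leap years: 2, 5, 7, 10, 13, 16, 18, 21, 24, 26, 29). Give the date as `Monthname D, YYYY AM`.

The source date corresponds to 8 February 1787 in the Gregorian calendar (JDN 2373787).
That day falls on 20 Shevat 5547 AM in the Hebrew calendar.

Shevat 20, 5547 AM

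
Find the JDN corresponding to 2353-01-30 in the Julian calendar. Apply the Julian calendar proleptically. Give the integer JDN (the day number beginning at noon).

2580521

In the Gregorian calendar the same day is 15 February 2353.
JDN 2299161 is 15 October 1582 CE (Gregorian); the target day is +281360 days from there, so JDN = 2580521.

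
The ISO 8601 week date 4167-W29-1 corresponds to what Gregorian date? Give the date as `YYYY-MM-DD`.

ISO week 1 of 4167 is the week containing the first Thursday of 4167.
Week 29, day 1 (Monday) lands on 4167-07-13.

4167-07-13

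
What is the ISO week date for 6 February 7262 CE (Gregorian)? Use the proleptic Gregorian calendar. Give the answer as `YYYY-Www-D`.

The weekday is Monday (ISO weekday 1).
That Monday belongs to ISO week 6 of ISO year 7262.

7262-W06-1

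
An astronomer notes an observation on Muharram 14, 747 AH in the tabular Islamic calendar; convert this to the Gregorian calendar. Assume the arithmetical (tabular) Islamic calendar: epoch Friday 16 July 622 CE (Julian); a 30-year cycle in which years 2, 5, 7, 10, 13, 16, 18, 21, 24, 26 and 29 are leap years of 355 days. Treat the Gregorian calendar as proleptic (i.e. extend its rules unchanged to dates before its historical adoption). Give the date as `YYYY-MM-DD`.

1346-05-15

Julian Day Number of the source date = 2212811.
Converting JDN 2212811 to the Gregorian calendar gives 15 May 1346 CE.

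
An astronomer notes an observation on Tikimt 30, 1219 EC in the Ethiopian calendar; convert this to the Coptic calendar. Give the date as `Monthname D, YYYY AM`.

The source date corresponds to 3 November 1226 in the proleptic Gregorian calendar (JDN 2169154).
That day falls on 30 Paopi 943 AM in the Coptic calendar.

Paopi 30, 943 AM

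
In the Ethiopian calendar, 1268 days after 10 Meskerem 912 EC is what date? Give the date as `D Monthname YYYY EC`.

Counting 1268 days forward from JDN 2056973 reaches JDN 2058241, which is 3 Megabit 915 EC.

3 Megabit 915 EC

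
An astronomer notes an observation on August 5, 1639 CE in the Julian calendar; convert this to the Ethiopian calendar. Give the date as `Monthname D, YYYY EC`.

Both dates share Julian Day Number 2319919; in the Ethiopian calendar that is 12 Nehase 1631 EC.

Nehase 12, 1631 EC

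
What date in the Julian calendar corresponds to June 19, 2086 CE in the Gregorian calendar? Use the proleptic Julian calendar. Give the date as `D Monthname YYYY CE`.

For dates in this range the Gregorian date is 13 days ahead of the Julian.
19 June 2086 Gregorian − 13 days → 6 June 2086 Julian.

6 June 2086 CE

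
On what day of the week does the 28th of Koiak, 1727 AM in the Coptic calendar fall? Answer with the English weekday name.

Thursday

This is JDN 2455568 (6 January 2011 Gregorian).
2455568 ≡ 3 (mod 7); counting from Monday = 0 gives Thursday.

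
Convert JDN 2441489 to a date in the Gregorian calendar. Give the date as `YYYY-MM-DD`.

JDN 2451545 is 1 Jan 2000; 2441489 is −10056 days from there.

1972-06-20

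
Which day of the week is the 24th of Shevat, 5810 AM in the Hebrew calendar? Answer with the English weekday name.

Wednesday

Equivalently 16 February 2050 Gregorian, JDN 2469854.
JDN 2469854 mod 7 = 2, and JDN 0 was a Monday, so this is a Wednesday.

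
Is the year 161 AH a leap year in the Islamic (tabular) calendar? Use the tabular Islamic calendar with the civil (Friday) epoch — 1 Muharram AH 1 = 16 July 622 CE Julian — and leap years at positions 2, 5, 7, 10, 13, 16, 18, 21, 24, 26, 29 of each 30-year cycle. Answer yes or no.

no

Year 161 AH is year 11 of its 30-year cycle; leap positions are 2, 5, 7, 10, 13, 16, 18, 21, 24, 26, 29, so it is a common year (354 days).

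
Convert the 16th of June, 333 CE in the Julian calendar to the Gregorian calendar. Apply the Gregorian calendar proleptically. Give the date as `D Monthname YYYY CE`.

For dates in this range the Gregorian date is 1 day ahead of the Julian.
16 June 333 Julian + 1 day → 17 June 333 Gregorian.

17 June 333 CE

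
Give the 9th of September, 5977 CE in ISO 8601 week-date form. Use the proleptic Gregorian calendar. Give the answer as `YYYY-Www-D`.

The weekday is Friday (ISO weekday 5).
That Friday belongs to ISO week 36 of ISO year 5977.

5977-W36-5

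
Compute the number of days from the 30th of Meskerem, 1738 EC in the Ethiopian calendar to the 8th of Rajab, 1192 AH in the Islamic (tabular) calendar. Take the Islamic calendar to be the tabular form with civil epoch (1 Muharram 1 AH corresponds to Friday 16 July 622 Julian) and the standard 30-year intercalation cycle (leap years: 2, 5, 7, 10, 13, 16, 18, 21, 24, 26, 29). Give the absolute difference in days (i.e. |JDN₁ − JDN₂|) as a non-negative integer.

11986

First date → JDN 2358689; second date → JDN 2370675.
The interval is |2358689 − 2370675| = 11986 days.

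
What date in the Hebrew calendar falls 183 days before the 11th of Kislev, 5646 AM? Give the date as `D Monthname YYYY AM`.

6 Sivan 5645 AM

The starting date is JDN 2409865; 2409865 − 183 = 2409682.
JDN 2409682 corresponds to 6 Sivan 5645 AM.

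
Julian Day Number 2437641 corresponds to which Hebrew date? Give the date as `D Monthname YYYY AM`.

The Gregorian equivalent of JDN 2437641 is 7 December 1961.
In the Hebrew calendar that day is 29 Kislev 5722 AM.

29 Kislev 5722 AM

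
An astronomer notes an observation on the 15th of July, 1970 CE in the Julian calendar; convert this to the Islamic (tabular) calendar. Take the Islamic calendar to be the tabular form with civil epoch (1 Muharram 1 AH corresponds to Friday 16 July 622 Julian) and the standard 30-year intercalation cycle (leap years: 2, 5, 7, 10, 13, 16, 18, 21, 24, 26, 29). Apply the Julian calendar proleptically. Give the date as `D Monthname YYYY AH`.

24 Jumada al-Awwal 1390 AH

Both dates share Julian Day Number 2440796; in the tabular Islamic calendar that is 24 Jumada al-Awwal 1390 AH.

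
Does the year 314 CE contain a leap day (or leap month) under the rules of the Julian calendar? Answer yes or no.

314 mod 4 = 2, so it is a common year in the Julian calendar.

no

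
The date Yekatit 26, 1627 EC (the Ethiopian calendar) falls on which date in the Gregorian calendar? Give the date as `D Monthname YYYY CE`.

Both dates share Julian Day Number 2318292; in the Gregorian calendar that is 2 March 1635 CE.

2 March 1635 CE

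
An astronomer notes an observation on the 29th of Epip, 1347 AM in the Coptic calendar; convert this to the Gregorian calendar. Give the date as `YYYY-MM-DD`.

Both dates share Julian Day Number 2316984; in the Gregorian calendar that is 2 August 1631 CE.

1631-08-02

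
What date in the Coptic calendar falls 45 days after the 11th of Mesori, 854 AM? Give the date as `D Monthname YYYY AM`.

The starting date is JDN 2136928; 2136928 + 45 = 2136973.
JDN 2136973 corresponds to 21 Thout 855 AM.

21 Thout 855 AM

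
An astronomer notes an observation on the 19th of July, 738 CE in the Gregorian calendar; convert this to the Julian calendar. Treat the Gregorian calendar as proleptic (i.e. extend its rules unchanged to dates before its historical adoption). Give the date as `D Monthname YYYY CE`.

At this point the Julian calendar is 4 days behind the Gregorian.
19 July 738 Gregorian − 4 days → 15 July 738 Julian.

15 July 738 CE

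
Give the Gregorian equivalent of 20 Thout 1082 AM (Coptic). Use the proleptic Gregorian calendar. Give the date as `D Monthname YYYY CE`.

25 September 1365 CE

Julian Day Number of the source date = 2219884.
Converting JDN 2219884 to the Gregorian calendar gives 25 September 1365 CE.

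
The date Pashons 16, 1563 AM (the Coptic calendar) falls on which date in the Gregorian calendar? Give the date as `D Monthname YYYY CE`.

Both dates share Julian Day Number 2395805; in the Gregorian calendar that is 23 May 1847 CE.

23 May 1847 CE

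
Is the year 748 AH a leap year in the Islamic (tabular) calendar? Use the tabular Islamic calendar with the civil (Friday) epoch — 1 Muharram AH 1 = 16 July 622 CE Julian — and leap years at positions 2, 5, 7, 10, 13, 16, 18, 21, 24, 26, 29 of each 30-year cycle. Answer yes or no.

Year 748 AH is year 28 of its 30-year cycle; leap positions are 2, 5, 7, 10, 13, 16, 18, 21, 24, 26, 29, so it is a common year (354 days).

no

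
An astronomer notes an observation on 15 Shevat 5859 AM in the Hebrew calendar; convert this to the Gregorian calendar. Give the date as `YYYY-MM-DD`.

Both dates share Julian Day Number 2487740; in the Gregorian calendar that is 5 February 2099 CE.

2099-02-05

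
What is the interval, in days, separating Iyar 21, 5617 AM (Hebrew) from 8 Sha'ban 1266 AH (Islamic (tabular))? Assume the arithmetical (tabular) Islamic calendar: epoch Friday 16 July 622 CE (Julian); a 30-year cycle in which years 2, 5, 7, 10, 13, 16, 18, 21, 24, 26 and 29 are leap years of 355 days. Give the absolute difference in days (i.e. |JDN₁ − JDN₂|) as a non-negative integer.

JDN of the first date = 2399450.
JDN of the second date = 2396928.
|2396928 − 2399450| = 2522.

2522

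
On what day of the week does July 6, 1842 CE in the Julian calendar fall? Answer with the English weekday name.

Monday

Equivalently 18 July 1842 Gregorian, JDN 2394035.
Since JDN mod 7 = 0 (0 = Monday), the day is Monday.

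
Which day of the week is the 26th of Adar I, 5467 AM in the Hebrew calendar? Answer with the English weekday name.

Monday

In the Gregorian calendar this is 28 February 1707 (JDN 2344587).
2344587 ≡ 0 (mod 7); counting from Monday = 0 gives Monday.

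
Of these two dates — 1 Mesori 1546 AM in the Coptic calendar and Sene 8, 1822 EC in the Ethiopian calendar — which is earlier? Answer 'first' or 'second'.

Converting both to JDN: 2389671 vs 2389618; the smaller is the second.

second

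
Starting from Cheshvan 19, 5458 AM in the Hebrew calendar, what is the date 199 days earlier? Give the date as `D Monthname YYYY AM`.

27 Nisan 5457 AM

The starting date is JDN 2341184; 2341184 − 199 = 2340985.
JDN 2340985 corresponds to 27 Nisan 5457 AM.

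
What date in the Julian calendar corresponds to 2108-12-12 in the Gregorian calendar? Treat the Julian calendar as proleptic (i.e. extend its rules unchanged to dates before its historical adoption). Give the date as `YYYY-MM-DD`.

2108-11-28

At this point the Julian calendar is 14 days behind the Gregorian.
12 December 2108 Gregorian − 14 days → 28 November 2108 Julian.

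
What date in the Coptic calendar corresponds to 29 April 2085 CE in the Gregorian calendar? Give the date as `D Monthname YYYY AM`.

21 Parmouti 1801 AM

Both dates share Julian Day Number 2482710; in the Coptic calendar that is 21 Parmouti 1801 AM.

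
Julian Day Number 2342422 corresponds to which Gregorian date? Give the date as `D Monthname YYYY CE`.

26 March 1701 CE

JDN 2451545 is 1 Jan 2000; 2342422 is −109123 days from there.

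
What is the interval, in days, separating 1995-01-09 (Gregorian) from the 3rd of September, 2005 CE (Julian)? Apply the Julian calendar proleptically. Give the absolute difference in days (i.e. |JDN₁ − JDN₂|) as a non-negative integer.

First date → JDN 2449727; second date → JDN 2453630.
The interval is |2449727 − 2453630| = 3903 days.

3903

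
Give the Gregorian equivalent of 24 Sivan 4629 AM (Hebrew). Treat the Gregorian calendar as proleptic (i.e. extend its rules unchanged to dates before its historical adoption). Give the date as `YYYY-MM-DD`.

Both dates share Julian Day Number 2038618; in the Gregorian calendar that is 11 June 869 CE.

0869-06-11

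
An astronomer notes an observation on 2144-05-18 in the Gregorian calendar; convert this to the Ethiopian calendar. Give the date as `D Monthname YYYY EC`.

9 Ginbot 2136 EC

Julian Day Number of the source date = 2504278.
Converting JDN 2504278 to the Ethiopian calendar gives 9 Ginbot 2136 EC.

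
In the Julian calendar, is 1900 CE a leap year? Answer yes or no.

1900 mod 4 = 0, so it is a leap year in the Julian calendar.

yes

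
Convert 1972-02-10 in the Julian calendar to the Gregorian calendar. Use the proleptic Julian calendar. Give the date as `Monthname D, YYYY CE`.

February 23, 1972 CE

At this point the Julian calendar is 13 days behind the Gregorian.
10 February 1972 Julian + 13 days → 23 February 1972 Gregorian.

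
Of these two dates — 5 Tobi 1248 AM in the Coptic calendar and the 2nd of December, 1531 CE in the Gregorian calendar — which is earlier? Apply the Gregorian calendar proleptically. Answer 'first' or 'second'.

second

First date → JDN 2280621; second date → JDN 2280581.
JDN 2280581 < JDN 2280621, so the second date is earlier.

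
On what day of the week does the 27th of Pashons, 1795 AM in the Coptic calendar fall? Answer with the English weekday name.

Sunday

Equivalently 4 June 2079 Gregorian, JDN 2480554.
Since JDN mod 7 = 6 (0 = Monday), the day is Sunday.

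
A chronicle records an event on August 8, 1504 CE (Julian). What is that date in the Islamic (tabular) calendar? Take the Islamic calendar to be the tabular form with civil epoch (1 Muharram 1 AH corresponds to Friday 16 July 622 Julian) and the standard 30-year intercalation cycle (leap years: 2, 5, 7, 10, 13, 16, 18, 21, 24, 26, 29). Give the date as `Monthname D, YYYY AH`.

Safar 26, 910 AH

Both dates share Julian Day Number 2270614; in the tabular Islamic calendar that is 26 Safar 910 AH.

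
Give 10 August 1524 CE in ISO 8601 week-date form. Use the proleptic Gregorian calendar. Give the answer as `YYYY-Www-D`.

1524-W32-7

The weekday is Sunday (ISO weekday 7).
That Sunday belongs to ISO week 32 of ISO year 1524.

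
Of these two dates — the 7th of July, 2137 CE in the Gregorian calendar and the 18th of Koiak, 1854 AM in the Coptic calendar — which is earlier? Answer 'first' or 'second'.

First date → JDN 2501771; second date → JDN 2501945.
JDN 2501771 < JDN 2501945, so the first date is earlier.

first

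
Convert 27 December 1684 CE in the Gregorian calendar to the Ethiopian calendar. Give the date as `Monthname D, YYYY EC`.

Julian Day Number of the source date = 2336490.
Converting JDN 2336490 to the Ethiopian calendar gives 21 Tahsas 1677 EC.

Tahsas 21, 1677 EC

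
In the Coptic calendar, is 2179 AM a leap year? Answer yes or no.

yes

2179 mod 4 = 3; in the Coptic calendar a year is leap when year mod 4 = 3, so it is a leap year.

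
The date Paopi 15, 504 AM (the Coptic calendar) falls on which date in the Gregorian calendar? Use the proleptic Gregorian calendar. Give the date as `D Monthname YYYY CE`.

Both dates share Julian Day Number 2008795; in the Gregorian calendar that is 17 October 787 CE.

17 October 787 CE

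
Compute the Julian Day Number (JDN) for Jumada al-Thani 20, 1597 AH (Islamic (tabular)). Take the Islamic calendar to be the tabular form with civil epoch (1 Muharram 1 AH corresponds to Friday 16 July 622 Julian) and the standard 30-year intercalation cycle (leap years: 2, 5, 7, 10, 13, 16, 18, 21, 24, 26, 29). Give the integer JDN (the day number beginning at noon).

2514176

In the Gregorian calendar the same day is 24 June 2171.
JDN 2400001 is 17 November 1858 CE (Gregorian), MJD 0; the target day is +114175 days from there, so JDN = 2514176.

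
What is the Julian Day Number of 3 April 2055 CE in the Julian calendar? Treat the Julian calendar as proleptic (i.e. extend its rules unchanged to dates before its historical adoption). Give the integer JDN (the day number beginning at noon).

2471739

Equivalently 16 April 2055 (Gregorian).
JDN 2299161 is 15 October 1582 CE (Gregorian); the target day is +172578 days from there, so JDN = 2471739.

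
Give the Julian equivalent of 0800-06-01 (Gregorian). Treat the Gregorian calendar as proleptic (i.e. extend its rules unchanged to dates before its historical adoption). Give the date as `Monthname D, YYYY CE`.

The Julian–Gregorian offset here is 4 days (Julian trailing).
1 June 800 Gregorian − 4 days → 28 May 800 Julian.

May 28, 800 CE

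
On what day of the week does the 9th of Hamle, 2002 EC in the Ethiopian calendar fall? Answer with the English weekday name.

Equivalently 16 July 2010 Gregorian, JDN 2455394.
JDN 2455394 mod 7 = 4, and JDN 0 was a Monday, so this is a Friday.

Friday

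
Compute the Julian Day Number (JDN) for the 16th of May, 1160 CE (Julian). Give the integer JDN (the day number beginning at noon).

In the proleptic Gregorian calendar the same day is 23 May 1160.
JDN 2400001 is 17 November 1858 CE (Gregorian), MJD 0; the target day is −255117 days from there, so JDN = 2144884.

2144884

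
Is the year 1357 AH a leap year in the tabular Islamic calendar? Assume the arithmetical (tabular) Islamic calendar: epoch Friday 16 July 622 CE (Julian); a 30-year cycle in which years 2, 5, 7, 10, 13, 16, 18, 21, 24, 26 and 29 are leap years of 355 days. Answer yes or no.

yes

Year 1357 AH is year 7 of its 30-year cycle; leap positions are 2, 5, 7, 10, 13, 16, 18, 21, 24, 26, 29, so it is a leap year (355 days).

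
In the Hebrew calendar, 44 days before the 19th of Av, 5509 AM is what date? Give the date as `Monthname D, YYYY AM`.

JDN of the 19th of Av, 5509 AM = 2360084.
2360084 − 44 = 2360040.
JDN 2360040 in the Hebrew calendar is Tammuz 4, 5509 AM.

Tammuz 4, 5509 AM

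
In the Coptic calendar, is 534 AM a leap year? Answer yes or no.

no

534 mod 4 = 2; in the Coptic calendar a year is leap when year mod 4 = 3, so it is a common year.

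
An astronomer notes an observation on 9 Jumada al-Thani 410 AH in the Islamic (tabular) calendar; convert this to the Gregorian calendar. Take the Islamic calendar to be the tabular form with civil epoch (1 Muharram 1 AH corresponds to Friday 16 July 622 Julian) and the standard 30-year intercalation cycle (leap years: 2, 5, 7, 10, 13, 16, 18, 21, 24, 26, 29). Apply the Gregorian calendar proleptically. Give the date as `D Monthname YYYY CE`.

Both dates share Julian Day Number 2093532; in the Gregorian calendar that is 18 October 1019 CE.

18 October 1019 CE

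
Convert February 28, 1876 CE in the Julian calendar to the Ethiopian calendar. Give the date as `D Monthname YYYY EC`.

Both dates share Julian Day Number 2406325; in the Ethiopian calendar that is 3 Megabit 1868 EC.

3 Megabit 1868 EC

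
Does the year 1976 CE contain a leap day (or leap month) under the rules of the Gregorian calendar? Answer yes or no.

1976 is divisible by 4 and not by 100, so it is a leap year.

yes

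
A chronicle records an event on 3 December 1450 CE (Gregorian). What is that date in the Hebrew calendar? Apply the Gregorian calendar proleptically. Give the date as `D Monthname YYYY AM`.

Julian Day Number of the source date = 2250998.
Converting JDN 2250998 to the Hebrew calendar gives 19 Kislev 5211 AM.

19 Kislev 5211 AM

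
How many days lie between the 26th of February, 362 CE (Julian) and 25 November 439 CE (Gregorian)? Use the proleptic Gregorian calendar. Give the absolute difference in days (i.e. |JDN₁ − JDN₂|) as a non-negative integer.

JDN of the first date = 1853335.
JDN of the second date = 1881730.
|1881730 − 1853335| = 28395.

28395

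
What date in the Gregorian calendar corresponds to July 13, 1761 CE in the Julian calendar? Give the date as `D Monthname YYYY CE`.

24 July 1761 CE

The Julian–Gregorian offset here is 11 days (Julian trailing).
13 July 1761 Julian + 11 days → 24 July 1761 Gregorian.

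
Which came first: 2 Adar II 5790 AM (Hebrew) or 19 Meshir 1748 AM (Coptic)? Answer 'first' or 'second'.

First date → JDN 2462568; second date → JDN 2463290.
JDN 2462568 < JDN 2463290, so the first date is earlier.

first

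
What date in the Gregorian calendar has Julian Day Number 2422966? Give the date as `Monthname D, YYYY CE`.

JDN 2451545 is 1 Jan 2000; 2422966 is −28579 days from there.

October 3, 1921 CE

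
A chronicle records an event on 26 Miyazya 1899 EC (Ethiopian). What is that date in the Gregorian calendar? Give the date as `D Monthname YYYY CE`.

4 May 1907 CE

Julian Day Number of the source date = 2417700.
Converting JDN 2417700 to the Gregorian calendar gives 4 May 1907 CE.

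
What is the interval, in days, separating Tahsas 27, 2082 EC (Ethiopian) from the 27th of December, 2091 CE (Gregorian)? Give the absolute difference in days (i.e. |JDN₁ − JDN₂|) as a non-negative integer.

JDN of the first date = 2484422.
JDN of the second date = 2485143.
|2485143 − 2484422| = 721.

721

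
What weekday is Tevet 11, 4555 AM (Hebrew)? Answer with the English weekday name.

Monday

In the proleptic Gregorian calendar this is 12 December 794 (JDN 2011408).
2011408 ≡ 0 (mod 7); counting from Monday = 0 gives Monday.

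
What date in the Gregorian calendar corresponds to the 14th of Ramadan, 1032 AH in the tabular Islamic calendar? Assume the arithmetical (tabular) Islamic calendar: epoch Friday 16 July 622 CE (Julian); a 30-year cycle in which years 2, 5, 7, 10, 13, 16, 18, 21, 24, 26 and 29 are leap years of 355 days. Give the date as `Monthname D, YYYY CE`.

Both dates share Julian Day Number 2314041; in the Gregorian calendar that is 12 July 1623 CE.

July 12, 1623 CE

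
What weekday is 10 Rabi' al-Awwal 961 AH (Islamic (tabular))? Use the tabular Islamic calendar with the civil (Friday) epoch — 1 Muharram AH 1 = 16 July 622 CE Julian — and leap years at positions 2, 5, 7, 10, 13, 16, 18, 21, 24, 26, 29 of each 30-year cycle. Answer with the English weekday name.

Equivalently 23 February 1554 Gregorian, JDN 2288700.
2288700 ≡ 1 (mod 7); counting from Monday = 0 gives Tuesday.

Tuesday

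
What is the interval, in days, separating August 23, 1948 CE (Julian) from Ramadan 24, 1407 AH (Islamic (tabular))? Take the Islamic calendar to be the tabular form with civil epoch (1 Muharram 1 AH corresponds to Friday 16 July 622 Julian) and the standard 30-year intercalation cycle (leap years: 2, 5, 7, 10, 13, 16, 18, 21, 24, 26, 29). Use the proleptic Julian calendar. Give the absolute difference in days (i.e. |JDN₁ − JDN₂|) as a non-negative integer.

First date → JDN 2432800; second date → JDN 2446939.
The interval is |2432800 − 2446939| = 14139 days.

14139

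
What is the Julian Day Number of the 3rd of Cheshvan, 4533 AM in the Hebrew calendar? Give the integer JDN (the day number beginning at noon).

In the proleptic Gregorian calendar the same day is 9 October 772.
JDN 2299161 is 15 October 1582 CE (Gregorian); the target day is −295852 days from there, so JDN = 2003309.

2003309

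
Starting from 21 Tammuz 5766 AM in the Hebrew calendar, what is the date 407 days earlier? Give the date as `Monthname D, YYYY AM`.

The starting date is JDN 2453934; 2453934 − 407 = 2453527.
JDN 2453527 corresponds to Iyar 27, 5765 AM.

Iyar 27, 5765 AM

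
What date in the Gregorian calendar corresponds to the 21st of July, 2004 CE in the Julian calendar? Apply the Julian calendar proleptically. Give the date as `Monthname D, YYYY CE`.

August 3, 2004 CE

For dates in this range the Gregorian date is 13 days ahead of the Julian.
21 July 2004 Julian + 13 days → 3 August 2004 Gregorian.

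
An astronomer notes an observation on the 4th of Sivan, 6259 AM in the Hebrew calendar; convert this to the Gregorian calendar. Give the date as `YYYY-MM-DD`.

Julian Day Number of the source date = 2633964.
Converting JDN 2633964 to the Gregorian calendar gives 12 June 2499 CE.

2499-06-12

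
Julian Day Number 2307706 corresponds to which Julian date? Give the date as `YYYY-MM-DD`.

The Gregorian equivalent of JDN 2307706 is 8 March 1606.
In the Julian calendar that day is 1606-02-26.

1606-02-26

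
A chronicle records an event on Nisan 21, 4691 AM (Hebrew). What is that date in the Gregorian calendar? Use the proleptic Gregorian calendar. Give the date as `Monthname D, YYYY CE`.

Julian Day Number of the source date = 2061206.
Converting JDN 2061206 to the Gregorian calendar gives 16 April 931 CE.

April 16, 931 CE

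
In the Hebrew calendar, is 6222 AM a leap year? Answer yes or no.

no

Hebrew year 6222 is year 9 of its 19-year Metonic cycle; leap years are at positions 3, 6, 8, 11, 14, 17, 19, so it is a common year (12 months).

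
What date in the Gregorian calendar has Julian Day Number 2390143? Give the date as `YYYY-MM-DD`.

Counting from JDN 2299161 = 15 Oct 1582 gives an offset of 90982 days.

1831-11-21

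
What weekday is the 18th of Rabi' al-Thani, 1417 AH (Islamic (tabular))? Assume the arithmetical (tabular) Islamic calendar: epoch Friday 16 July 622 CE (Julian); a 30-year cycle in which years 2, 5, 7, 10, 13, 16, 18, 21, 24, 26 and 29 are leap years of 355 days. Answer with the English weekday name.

Monday

In the Gregorian calendar this is 2 September 1996 (JDN 2450329).
2450329 ≡ 0 (mod 7); counting from Monday = 0 gives Monday.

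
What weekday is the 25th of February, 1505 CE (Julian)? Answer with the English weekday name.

In the proleptic Gregorian calendar this is 7 March 1505 (JDN 2270815).
Since JDN mod 7 = 1 (0 = Monday), the day is Tuesday.

Tuesday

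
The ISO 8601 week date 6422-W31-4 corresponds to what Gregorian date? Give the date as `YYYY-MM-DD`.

6422-08-04

ISO week 1 of 6422 is the week containing the first Thursday of 6422.
Week 31, day 4 (Thursday) lands on 6422-08-04.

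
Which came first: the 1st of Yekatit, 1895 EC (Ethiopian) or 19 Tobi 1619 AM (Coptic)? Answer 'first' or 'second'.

The two dates have Julian Day Numbers 2416154 and 2416142 respectively.
Since 2416142 < 2416154, the second date comes first.

second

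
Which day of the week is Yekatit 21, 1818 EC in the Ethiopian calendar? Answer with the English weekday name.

Monday

This is JDN 2388050 (27 February 1826 Gregorian).
JDN 2388050 mod 7 = 0, and JDN 0 was a Monday, so this is a Monday.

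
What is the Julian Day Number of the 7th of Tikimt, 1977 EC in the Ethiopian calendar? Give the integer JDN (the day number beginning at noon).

2445991

Equivalently 17 October 1984 (Gregorian).
JDN 2451545 is 1 January 2000 CE (Gregorian); the target day is −5554 days from there, so JDN = 2445991.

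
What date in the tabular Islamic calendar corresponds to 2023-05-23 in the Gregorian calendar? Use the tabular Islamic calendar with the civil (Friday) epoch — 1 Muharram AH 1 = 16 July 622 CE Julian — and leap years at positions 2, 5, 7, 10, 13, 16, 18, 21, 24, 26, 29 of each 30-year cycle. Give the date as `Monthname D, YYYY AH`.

Dhu al-Qa'dah 3, 1444 AH

Both dates share Julian Day Number 2460088; in the tabular Islamic calendar that is 3 Dhu al-Qa'dah 1444 AH.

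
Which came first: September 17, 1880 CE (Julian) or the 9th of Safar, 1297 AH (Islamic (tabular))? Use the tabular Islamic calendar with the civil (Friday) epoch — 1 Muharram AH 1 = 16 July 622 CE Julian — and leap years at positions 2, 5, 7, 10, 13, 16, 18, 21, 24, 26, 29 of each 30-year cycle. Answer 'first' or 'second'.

second

Converting both to JDN: 2407988 vs 2407737; the smaller is the second.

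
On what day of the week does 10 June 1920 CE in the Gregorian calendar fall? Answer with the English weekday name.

Thursday

2422486 ≡ 3 (mod 7); counting from Monday = 0 gives Thursday.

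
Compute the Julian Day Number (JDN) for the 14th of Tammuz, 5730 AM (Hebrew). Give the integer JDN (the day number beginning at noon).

2440786

Equivalently 18 July 1970 (Gregorian).
JDN 2400001 is 17 November 1858 CE (Gregorian), MJD 0; the target day is +40785 days from there, so JDN = 2440786.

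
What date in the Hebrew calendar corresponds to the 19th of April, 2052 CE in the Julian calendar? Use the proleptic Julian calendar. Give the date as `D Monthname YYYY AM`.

3 Iyar 5812 AM

Julian Day Number of the source date = 2470660.
Converting JDN 2470660 to the Hebrew calendar gives 3 Iyar 5812 AM.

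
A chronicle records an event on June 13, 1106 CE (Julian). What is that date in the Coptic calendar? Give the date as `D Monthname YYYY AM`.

19 Paoni 822 AM

The source date corresponds to 20 June 1106 in the proleptic Gregorian calendar (JDN 2125188).
That day falls on 19 Paoni 822 AM in the Coptic calendar.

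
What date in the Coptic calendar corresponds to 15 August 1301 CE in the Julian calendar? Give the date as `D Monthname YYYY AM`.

The source date corresponds to 23 August 1301 in the proleptic Gregorian calendar (JDN 2196475).
That day falls on 22 Mesori 1017 AM in the Coptic calendar.

22 Mesori 1017 AM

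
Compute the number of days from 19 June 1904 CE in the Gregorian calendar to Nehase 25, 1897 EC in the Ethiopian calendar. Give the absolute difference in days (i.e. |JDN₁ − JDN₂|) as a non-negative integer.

438

First date → JDN 2416651; second date → JDN 2417089.
The interval is |2416651 − 2417089| = 438 days.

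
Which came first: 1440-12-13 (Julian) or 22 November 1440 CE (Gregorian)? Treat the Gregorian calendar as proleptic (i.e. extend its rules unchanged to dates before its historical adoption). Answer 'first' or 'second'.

First date → JDN 2247365; second date → JDN 2247335.
JDN 2247335 < JDN 2247365, so the second date is earlier.

second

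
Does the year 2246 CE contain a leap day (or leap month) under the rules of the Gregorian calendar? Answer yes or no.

no

2246 is not divisible by 4, so it is a common year.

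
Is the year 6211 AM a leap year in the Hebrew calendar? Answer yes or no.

yes

Hebrew year 6211 is year 17 of its 19-year Metonic cycle; leap years are at positions 3, 6, 8, 11, 14, 17, 19, so it is a leap year (13 months).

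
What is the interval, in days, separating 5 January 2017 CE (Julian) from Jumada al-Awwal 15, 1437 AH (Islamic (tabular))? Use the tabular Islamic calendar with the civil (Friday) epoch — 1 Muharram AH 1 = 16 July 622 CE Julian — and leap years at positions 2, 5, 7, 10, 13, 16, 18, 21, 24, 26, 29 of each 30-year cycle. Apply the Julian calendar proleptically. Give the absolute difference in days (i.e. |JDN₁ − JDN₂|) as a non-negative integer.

329

JDN of the first date = 2457772.
JDN of the second date = 2457443.
|2457443 − 2457772| = 329.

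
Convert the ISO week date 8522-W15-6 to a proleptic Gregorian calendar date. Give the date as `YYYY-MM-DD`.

ISO week 1 of 8522 is the week containing the first Thursday of 8522.
Week 15, day 6 (Saturday) lands on 8522-04-11.

8522-04-11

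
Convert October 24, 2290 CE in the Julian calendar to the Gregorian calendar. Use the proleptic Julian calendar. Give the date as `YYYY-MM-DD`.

For dates in this range the Gregorian date is 15 days ahead of the Julian.
24 October 2290 Julian + 15 days → 8 November 2290 Gregorian.

2290-11-08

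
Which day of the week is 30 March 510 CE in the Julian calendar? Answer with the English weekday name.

In the proleptic Gregorian calendar this is 1 April 510 (JDN 1907424).
Since JDN mod 7 = 1 (0 = Monday), the day is Tuesday.

Tuesday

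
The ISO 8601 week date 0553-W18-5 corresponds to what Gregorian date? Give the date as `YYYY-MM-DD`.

ISO week 1 of 553 is the week containing the first Thursday of 553.
Week 18, day 5 (Friday) lands on 0553-05-04.

0553-05-04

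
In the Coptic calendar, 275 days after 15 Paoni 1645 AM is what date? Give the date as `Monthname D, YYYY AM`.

JDN of 15 Paoni 1645 AM = 2425785.
2425785 + 275 = 2426060.
JDN 2426060 in the Coptic calendar is Paremhat 15, 1646 AM.

Paremhat 15, 1646 AM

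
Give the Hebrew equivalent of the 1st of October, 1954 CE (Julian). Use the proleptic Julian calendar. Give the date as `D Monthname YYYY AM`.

17 Tishrei 5715 AM

The source date corresponds to 14 October 1954 in the Gregorian calendar (JDN 2435030).
That day falls on 17 Tishrei 5715 AM in the Hebrew calendar.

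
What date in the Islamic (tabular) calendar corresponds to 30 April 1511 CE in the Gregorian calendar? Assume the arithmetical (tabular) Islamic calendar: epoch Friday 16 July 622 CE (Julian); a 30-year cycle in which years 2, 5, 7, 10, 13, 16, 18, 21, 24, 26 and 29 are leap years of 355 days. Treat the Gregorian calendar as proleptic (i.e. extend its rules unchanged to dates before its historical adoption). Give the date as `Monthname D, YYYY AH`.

Both dates share Julian Day Number 2273060; in the tabular Islamic calendar that is 21 Muharram 917 AH.

Muharram 21, 917 AH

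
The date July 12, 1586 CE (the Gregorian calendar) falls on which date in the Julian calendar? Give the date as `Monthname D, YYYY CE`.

July 2, 1586 CE

At this point the Julian calendar is 10 days behind the Gregorian.
12 July 1586 Gregorian − 10 days → 2 July 1586 Julian.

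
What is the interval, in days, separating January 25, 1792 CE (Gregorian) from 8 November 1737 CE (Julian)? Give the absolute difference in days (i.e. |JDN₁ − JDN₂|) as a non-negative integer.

19790

First date → JDN 2375599; second date → JDN 2355809.
The interval is |2375599 − 2355809| = 19790 days.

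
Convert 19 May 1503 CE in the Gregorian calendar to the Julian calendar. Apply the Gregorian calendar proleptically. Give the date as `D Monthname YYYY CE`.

The Julian–Gregorian offset here is 10 days (Julian trailing).
19 May 1503 Gregorian − 10 days → 9 May 1503 Julian.

9 May 1503 CE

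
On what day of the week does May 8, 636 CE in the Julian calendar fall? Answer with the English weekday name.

Wednesday

Equivalently 11 May 636 Gregorian, JDN 1953485.
Since JDN mod 7 = 2 (0 = Monday), the day is Wednesday.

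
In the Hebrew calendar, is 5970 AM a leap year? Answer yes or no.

Hebrew year 5970 is year 4 of its 19-year Metonic cycle; leap years are at positions 3, 6, 8, 11, 14, 17, 19, so it is a common year (12 months).

no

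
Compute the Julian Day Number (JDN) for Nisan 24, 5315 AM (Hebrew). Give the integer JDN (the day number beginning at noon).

In the proleptic Gregorian calendar the same day is 25 April 1555.
JDN 2299161 is 15 October 1582 CE (Gregorian); the target day is −10035 days from there, so JDN = 2289126.

2289126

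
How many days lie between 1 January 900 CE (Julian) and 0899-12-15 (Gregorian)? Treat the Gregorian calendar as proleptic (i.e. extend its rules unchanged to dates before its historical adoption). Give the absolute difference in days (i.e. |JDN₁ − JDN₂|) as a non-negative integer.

21

JDN of the first date = 2049783.
JDN of the second date = 2049762.
|2049762 − 2049783| = 21.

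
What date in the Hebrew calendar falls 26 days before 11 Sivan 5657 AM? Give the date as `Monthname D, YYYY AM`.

JDN of 11 Sivan 5657 AM = 2414087.
2414087 − 26 = 2414061.
JDN 2414061 in the Hebrew calendar is Iyar 14, 5657 AM.

Iyar 14, 5657 AM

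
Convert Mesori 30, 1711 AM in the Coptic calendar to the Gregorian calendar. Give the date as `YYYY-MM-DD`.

Both dates share Julian Day Number 2449966; in the Gregorian calendar that is 5 September 1995 CE.

1995-09-05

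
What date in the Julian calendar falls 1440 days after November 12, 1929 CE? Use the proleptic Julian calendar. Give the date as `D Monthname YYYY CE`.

22 October 1933 CE

JDN of November 12, 1929 CE = 2425941.
2425941 + 1440 = 2427381.
JDN 2427381 in the Julian calendar is 22 October 1933 CE.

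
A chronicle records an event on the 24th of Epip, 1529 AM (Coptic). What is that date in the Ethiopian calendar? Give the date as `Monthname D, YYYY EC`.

Hamle 24, 1805 EC

Julian Day Number of the source date = 2383455.
Converting JDN 2383455 to the Ethiopian calendar gives 24 Hamle 1805 EC.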